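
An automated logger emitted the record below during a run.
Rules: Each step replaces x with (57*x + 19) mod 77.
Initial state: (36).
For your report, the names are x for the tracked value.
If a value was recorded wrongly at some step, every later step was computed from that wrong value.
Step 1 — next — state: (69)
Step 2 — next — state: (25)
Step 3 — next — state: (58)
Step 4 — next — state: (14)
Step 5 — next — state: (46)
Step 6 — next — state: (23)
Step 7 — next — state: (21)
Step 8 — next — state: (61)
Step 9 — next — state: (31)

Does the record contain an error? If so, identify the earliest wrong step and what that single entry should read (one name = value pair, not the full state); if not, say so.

step 5, x = 47

Recomputing the run from the initial state:
step 1: x = 69
step 2: x = 25
step 3: x = 58
step 4: x = 14
step 5: x = 47
step 6: x = 3
step 7: x = 36
step 8: x = 69
step 9: x = 25
The first disagreement with the record is at step 5, where the value should be x = 47.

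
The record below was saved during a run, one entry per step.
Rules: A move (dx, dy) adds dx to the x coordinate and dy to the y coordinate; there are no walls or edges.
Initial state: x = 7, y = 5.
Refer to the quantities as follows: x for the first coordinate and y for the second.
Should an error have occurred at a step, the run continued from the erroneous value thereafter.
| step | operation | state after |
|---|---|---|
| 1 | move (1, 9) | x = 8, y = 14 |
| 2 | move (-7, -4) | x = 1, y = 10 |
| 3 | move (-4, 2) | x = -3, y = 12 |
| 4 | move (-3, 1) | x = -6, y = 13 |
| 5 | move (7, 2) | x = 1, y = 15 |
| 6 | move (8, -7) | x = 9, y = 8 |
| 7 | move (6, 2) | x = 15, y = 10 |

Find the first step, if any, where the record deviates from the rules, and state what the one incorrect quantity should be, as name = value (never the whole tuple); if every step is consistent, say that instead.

no error

1. x = 7 + (1) = 8, y = 5 + (9) = 14 (in agreement)
2. x = 8 + (-7) = 1, y = 14 + (-4) = 10 (no discrepancy)
3. x = 1 + (-4) = -3, y = 10 + (2) = 12 (no discrepancy)
4. x = -3 + (-3) = -6, y = 12 + (1) = 13 (in agreement)
5. x = -6 + (7) = 1, y = 13 + (2) = 15 (verified)
6. x = 1 + (8) = 9, y = 15 + (-7) = 8 (agrees with the record)
7. x = 9 + (6) = 15, y = 8 + (2) = 10 (in agreement)
The whole run recomputes cleanly — no discrepancies.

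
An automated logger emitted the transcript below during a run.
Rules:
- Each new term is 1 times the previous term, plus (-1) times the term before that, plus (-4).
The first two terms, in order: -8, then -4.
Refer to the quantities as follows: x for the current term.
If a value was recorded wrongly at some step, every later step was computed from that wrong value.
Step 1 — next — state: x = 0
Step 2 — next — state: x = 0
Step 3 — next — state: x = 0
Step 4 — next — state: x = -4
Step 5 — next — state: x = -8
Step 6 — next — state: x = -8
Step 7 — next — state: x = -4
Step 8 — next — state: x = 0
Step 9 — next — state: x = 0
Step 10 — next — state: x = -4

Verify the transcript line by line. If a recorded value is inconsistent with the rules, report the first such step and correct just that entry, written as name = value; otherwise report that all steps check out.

Step 1: x = 1*(-4) + (-1)*(-8) + (-4) = 0 — verified.
Step 2: x = 1*(0) + (-1)*(-4) + (-4) = 0 — in agreement.
Step 3: x = 1*(0) + (-1)*(0) + (-4) = -4 — first mismatch against the transcript.
First deviation found at step 3; the corrected entry is x = -4.

step 3, x = -4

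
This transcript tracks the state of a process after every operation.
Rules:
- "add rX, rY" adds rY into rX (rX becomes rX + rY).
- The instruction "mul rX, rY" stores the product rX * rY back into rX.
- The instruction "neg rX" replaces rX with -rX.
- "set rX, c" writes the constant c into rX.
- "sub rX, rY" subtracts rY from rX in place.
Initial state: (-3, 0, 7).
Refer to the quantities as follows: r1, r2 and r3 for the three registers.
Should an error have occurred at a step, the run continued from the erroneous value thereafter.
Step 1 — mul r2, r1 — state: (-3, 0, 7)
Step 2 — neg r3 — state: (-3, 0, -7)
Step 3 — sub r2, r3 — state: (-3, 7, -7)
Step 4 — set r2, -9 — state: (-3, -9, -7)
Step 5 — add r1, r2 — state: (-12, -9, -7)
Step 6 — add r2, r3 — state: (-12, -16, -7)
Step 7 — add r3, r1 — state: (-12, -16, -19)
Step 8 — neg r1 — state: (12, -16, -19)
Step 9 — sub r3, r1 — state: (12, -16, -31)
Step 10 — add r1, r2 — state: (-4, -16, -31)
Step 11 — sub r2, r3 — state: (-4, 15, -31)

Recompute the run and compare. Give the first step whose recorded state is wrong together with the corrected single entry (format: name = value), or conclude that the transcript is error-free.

Recomputing the run from the initial state:
step 1: r1 = -3, r2 = 0, r3 = 7
step 2: r1 = -3, r2 = 0, r3 = -7
step 3: r1 = -3, r2 = 7, r3 = -7
step 4: r1 = -3, r2 = -9, r3 = -7
step 5: r1 = -12, r2 = -9, r3 = -7
step 6: r1 = -12, r2 = -16, r3 = -7
step 7: r1 = -12, r2 = -16, r3 = -19
step 8: r1 = 12, r2 = -16, r3 = -19
step 9: r1 = 12, r2 = -16, r3 = -31
step 10: r1 = -4, r2 = -16, r3 = -31
step 11: r1 = -4, r2 = 15, r3 = -31
This matches the transcript at every step.

no error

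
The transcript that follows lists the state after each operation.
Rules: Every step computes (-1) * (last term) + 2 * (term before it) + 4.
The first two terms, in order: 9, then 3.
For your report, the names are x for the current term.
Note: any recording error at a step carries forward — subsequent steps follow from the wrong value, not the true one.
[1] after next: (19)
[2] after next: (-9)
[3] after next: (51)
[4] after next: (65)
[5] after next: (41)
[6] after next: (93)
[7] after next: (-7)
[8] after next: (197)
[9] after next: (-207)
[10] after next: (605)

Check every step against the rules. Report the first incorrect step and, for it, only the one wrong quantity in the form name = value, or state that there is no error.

Step 1: x = -1*(3) + (2)*(9) + (4) = 19 — consistent with the transcript.
Step 2: x = -1*(19) + (2)*(3) + (4) = -9 — matches.
Step 3: x = -1*(-9) + (2)*(19) + (4) = 51 — consistent with the transcript.
Step 4: x = -1*(51) + (2)*(-9) + (4) = -65 — not what was recorded.
First incorrect step: 4; the correct value is x = -65.

step 4, x = -65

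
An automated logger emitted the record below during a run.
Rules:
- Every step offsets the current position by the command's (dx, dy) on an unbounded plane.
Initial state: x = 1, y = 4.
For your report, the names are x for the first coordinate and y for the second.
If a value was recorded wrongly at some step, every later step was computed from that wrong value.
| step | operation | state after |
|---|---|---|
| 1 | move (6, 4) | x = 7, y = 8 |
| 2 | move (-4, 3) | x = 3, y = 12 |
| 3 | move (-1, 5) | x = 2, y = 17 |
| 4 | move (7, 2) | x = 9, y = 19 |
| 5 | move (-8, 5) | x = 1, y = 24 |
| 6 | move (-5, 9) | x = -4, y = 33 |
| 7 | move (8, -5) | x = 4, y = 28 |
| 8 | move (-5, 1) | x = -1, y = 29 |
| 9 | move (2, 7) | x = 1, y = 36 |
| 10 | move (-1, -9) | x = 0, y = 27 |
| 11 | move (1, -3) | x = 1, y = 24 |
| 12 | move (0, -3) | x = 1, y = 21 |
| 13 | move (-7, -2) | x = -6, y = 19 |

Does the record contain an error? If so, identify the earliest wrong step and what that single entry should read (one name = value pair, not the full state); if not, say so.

step 2, y = 11

1. x = 1 + (6) = 7, y = 4 + (4) = 8 (consistent with the record)
2. x = 7 + (-4) = 3, y = 8 + (3) = 11 (the record disagrees here)
The earliest wrong entry is at step 2: it should read y = 11.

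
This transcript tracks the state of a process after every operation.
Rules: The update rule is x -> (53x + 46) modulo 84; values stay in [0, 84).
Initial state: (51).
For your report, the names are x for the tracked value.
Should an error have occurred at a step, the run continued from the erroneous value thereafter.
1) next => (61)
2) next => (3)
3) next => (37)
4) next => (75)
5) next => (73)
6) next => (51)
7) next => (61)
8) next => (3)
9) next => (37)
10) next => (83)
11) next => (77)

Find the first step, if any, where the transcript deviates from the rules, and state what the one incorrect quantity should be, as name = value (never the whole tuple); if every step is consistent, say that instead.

step 10, x = 75

Recomputing the run from the initial state:
step 1: x = 61
step 2: x = 3
step 3: x = 37
step 4: x = 75
step 5: x = 73
step 6: x = 51
step 7: x = 61
step 8: x = 3
step 9: x = 37
step 10: x = 75
step 11: x = 73
The first disagreement with the transcript is at step 10, where the value should be x = 75.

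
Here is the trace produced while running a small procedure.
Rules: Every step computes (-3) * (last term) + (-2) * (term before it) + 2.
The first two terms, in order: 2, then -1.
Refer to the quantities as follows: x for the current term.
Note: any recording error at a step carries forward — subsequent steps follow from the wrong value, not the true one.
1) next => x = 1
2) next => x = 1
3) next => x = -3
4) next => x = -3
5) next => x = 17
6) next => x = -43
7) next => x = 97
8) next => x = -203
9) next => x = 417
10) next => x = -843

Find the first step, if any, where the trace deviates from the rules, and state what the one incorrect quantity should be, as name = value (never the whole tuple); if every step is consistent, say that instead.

step 1: x = -3*(-1) + (-2)*(2) + (2) = 1 -> confirmed correct
step 2: x = -3*(1) + (-2)*(-1) + (2) = 1 -> confirmed correct
step 3: x = -3*(1) + (-2)*(1) + (2) = -3 -> verified
step 4: x = -3*(-3) + (-2)*(1) + (2) = 9 -> the trace disagrees here
The earliest wrong entry is at step 4: it should read x = 9.

step 4, x = 9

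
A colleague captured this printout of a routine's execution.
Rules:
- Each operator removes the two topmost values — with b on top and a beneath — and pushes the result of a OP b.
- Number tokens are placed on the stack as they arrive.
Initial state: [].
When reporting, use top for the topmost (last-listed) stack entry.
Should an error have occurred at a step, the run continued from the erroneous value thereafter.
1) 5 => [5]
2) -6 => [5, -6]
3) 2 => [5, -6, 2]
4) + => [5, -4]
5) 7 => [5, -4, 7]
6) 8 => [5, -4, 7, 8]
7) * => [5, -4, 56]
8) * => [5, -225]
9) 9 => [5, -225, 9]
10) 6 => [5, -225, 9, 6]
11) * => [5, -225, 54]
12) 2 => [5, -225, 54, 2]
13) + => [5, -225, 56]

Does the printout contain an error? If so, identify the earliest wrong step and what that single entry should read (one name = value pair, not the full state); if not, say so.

step 8, top = -224

Recomputing the run from the initial state:
step 1: [5]
step 2: [5, -6]
step 3: [5, -6, 2]
step 4: [5, -4]
step 5: [5, -4, 7]
step 6: [5, -4, 7, 8]
step 7: [5, -4, 56]
step 8: [5, -224]
step 9: [5, -224, 9]
step 10: [5, -224, 9, 6]
step 11: [5, -224, 54]
step 12: [5, -224, 54, 2]
step 13: [5, -224, 56]
The first disagreement with the printout is at step 8, where the value should be top = -224.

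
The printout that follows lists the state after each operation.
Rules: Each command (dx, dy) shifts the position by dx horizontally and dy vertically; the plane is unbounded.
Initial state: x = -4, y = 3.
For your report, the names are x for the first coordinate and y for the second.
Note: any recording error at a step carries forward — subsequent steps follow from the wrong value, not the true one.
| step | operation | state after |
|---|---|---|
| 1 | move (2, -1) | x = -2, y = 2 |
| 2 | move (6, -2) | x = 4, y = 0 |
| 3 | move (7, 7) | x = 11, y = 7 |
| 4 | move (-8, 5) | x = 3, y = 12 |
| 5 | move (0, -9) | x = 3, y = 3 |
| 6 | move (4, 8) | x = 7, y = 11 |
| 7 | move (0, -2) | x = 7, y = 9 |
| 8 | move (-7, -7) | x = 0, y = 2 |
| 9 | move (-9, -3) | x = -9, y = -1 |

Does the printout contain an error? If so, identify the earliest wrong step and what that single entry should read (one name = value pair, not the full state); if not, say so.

no error

Step 1: x = -4 + (2) = -2, y = 3 + (-1) = 2 — agrees with the printout.
Step 2: x = -2 + (6) = 4, y = 2 + (-2) = 0 — consistent with the printout.
Step 3: x = 4 + (7) = 11, y = 0 + (7) = 7 — consistent with the printout.
Step 4: x = 11 + (-8) = 3, y = 7 + (5) = 12 — consistent with the printout.
Step 5: x = 3 + (0) = 3, y = 12 + (-9) = 3 — in agreement.
Step 6: x = 3 + (4) = 7, y = 3 + (8) = 11 — consistent with the printout.
Step 7: x = 7 + (0) = 7, y = 11 + (-2) = 9 — matches.
Step 8: x = 7 + (-7) = 0, y = 9 + (-7) = 2 — checks out.
Step 9: x = 0 + (-9) = -9, y = 2 + (-3) = -1 — no discrepancy.
Each recorded entry agrees with the recomputation.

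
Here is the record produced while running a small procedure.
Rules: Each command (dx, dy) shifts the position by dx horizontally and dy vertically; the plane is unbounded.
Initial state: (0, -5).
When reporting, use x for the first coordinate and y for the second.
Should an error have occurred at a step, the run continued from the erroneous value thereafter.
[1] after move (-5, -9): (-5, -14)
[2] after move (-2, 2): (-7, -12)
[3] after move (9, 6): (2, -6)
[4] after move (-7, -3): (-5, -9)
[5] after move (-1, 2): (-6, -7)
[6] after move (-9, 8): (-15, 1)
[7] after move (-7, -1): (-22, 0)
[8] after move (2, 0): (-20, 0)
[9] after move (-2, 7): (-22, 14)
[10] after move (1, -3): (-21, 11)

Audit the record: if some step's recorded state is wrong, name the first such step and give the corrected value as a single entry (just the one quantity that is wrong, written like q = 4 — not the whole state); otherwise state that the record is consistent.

Recomputing the run from the initial state:
step 1: x = -5, y = -14
step 2: x = -7, y = -12
step 3: x = 2, y = -6
step 4: x = -5, y = -9
step 5: x = -6, y = -7
step 6: x = -15, y = 1
step 7: x = -22, y = 0
step 8: x = -20, y = 0
step 9: x = -22, y = 7
step 10: x = -21, y = 4
The first disagreement with the record is at step 9, where the value should be y = 7.

step 9, y = 7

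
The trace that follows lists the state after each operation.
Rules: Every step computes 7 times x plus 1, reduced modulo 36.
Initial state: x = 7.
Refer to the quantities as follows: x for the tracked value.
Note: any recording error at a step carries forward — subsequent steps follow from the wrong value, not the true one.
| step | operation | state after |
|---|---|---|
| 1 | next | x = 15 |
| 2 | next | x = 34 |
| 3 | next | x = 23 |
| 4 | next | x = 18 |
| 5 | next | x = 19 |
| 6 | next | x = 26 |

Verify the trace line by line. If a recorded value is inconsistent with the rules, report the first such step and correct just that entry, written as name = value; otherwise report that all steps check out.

step 1, x = 14

Recomputing the run from the initial state:
step 1: x = 14
step 2: x = 27
step 3: x = 10
step 4: x = 35
step 5: x = 30
step 6: x = 31
The first disagreement with the trace is at step 1, where the value should be x = 14.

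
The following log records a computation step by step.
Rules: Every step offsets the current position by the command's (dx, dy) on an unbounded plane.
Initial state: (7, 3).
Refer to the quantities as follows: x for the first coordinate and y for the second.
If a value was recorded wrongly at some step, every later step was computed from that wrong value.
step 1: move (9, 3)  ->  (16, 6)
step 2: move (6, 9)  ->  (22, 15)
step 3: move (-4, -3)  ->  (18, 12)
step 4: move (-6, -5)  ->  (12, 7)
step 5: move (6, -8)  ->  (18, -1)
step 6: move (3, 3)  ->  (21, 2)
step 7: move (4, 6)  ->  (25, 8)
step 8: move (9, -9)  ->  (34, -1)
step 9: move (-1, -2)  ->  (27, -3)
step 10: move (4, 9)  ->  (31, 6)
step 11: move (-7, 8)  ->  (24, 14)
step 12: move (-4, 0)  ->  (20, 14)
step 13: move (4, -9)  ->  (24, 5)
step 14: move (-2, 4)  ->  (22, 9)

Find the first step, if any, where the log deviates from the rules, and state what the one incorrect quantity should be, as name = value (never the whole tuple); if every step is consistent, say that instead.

Recomputing the run from the initial state:
step 1: x = 16, y = 6
step 2: x = 22, y = 15
step 3: x = 18, y = 12
step 4: x = 12, y = 7
step 5: x = 18, y = -1
step 6: x = 21, y = 2
step 7: x = 25, y = 8
step 8: x = 34, y = -1
step 9: x = 33, y = -3
step 10: x = 37, y = 6
step 11: x = 30, y = 14
step 12: x = 26, y = 14
step 13: x = 30, y = 5
step 14: x = 28, y = 9
The first disagreement with the log is at step 9, where the value should be x = 33.

step 9, x = 33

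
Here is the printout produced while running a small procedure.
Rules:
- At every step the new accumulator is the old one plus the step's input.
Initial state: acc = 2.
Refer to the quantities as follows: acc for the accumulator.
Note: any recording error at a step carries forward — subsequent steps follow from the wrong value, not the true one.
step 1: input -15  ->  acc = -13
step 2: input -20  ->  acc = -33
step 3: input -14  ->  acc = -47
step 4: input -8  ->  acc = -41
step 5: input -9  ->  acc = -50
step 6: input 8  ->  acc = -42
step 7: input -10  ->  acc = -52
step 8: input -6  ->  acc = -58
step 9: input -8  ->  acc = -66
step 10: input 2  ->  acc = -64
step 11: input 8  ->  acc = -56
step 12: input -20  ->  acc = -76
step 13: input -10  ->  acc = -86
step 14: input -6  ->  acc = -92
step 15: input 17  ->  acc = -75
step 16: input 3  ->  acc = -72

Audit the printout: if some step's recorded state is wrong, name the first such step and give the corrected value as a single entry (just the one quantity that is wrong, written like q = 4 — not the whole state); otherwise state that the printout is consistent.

step 4, acc = -55

1. acc = 2 + -15 = -13 (no discrepancy)
2. acc = -13 + -20 = -33 (confirmed correct)
3. acc = -33 + -14 = -47 (no discrepancy)
4. acc = -47 + -8 = -55 (the printout has a different value)
That makes step 4 the first incorrect line — acc = -55 is what it should show.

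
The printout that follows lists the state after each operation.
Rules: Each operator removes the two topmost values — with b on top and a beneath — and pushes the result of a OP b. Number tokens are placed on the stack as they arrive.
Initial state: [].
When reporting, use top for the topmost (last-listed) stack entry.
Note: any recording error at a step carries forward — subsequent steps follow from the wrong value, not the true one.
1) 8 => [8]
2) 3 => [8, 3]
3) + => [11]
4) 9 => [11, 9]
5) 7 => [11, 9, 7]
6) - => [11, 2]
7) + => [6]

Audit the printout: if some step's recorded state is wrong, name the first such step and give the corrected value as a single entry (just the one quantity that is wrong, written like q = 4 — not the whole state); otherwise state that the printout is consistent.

step 7, top = 13

step 1: push 8: top = 8 -> no discrepancy
step 2: push 3: top = 3 -> checks out
step 3: 8 + 3 = 11 -> in agreement
step 4: push 9: top = 9 -> matches
step 5: push 7: top = 7 -> consistent with the printout
step 6: 9 - 7 = 2 -> agrees with the printout
step 7: 11 + 2 = 13 -> the entry is off here
Conclusion: step 7 carries the first error; the entry should be top = 13.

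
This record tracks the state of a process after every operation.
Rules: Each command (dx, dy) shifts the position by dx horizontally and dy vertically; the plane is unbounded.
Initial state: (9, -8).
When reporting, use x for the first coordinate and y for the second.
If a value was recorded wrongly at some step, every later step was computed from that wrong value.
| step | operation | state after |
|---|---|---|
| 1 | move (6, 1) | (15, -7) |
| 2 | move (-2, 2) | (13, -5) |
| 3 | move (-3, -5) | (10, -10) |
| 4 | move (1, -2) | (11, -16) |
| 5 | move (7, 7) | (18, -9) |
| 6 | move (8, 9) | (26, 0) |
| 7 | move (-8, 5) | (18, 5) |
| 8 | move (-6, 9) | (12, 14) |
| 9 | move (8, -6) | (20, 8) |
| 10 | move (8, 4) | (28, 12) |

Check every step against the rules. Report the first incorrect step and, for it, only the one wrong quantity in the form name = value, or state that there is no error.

step 4, y = -12

Step 1: x = 9 + (6) = 15, y = -8 + (1) = -7 — same as recorded.
Step 2: x = 15 + (-2) = 13, y = -7 + (2) = -5 — no discrepancy.
Step 3: x = 13 + (-3) = 10, y = -5 + (-5) = -10 — in agreement.
Step 4: x = 10 + (1) = 11, y = -10 + (-2) = -12 — first mismatch against the record.
Conclusion: step 4 carries the first error; the entry should be y = -12.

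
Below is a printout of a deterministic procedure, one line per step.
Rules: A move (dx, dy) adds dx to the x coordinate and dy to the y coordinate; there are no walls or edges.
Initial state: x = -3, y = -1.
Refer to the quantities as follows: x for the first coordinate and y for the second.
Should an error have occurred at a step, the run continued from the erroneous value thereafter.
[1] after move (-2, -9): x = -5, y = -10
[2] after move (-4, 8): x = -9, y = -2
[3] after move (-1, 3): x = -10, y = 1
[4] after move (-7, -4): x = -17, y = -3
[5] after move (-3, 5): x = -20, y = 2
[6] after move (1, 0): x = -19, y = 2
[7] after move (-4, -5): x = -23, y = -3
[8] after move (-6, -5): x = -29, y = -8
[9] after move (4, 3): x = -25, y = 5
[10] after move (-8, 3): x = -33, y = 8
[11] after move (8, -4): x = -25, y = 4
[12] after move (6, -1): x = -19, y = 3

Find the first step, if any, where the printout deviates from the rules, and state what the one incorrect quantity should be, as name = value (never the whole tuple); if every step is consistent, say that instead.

step 9, y = -5

Step 1: x = -3 + (-2) = -5, y = -1 + (-9) = -10 — exactly as logged.
Step 2: x = -5 + (-4) = -9, y = -10 + (8) = -2 — checks out.
Step 3: x = -9 + (-1) = -10, y = -2 + (3) = 1 — verified.
Step 4: x = -10 + (-7) = -17, y = 1 + (-4) = -3 — verified.
Step 5: x = -17 + (-3) = -20, y = -3 + (5) = 2 — no discrepancy.
Step 6: x = -20 + (1) = -19, y = 2 + (0) = 2 — verified.
Step 7: x = -19 + (-4) = -23, y = 2 + (-5) = -3 — verified.
Step 8: x = -23 + (-6) = -29, y = -3 + (-5) = -8 — agrees with the printout.
Step 9: x = -29 + (4) = -25, y = -8 + (3) = -5 — the printout disagrees here.
The earliest wrong entry is at step 9: it should read y = -5.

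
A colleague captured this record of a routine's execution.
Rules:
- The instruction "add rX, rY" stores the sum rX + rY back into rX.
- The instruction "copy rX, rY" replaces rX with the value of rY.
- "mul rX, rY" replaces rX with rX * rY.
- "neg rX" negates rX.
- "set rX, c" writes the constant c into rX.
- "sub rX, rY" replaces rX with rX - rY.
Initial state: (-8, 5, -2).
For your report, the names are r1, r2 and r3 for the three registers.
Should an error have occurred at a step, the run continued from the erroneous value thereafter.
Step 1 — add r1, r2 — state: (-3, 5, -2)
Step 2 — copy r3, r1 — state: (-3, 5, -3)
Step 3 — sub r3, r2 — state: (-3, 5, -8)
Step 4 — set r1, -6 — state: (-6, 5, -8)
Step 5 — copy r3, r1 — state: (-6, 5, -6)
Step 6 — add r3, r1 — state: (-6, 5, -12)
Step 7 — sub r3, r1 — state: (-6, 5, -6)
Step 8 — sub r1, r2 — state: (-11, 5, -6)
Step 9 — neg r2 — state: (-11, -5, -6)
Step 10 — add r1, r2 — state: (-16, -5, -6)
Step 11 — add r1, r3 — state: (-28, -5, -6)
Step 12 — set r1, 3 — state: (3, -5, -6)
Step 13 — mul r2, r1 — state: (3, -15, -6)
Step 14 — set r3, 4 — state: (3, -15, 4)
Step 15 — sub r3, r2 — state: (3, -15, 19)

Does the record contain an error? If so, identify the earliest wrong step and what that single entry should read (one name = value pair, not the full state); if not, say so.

step 1: r1 = -8 + 5 = -3 -> exactly as logged
step 2: r3 = -3 -> same as recorded
step 3: r3 = -3 - 5 = -8 -> exactly as logged
step 4: r1 = -6 -> matches
step 5: r3 = -6 -> confirmed correct
step 6: r3 = -6 + -6 = -12 -> matches
step 7: r3 = -12 - -6 = -6 -> confirmed correct
step 8: r1 = -6 - 5 = -11 -> checks out
step 9: r2 = -(5) = -5 -> matches
step 10: r1 = -11 + -5 = -16 -> same as recorded
step 11: r1 = -16 + -6 = -22 -> not what was recorded
That makes step 11 the first incorrect line — r1 = -22 is what it should show.

step 11, r1 = -22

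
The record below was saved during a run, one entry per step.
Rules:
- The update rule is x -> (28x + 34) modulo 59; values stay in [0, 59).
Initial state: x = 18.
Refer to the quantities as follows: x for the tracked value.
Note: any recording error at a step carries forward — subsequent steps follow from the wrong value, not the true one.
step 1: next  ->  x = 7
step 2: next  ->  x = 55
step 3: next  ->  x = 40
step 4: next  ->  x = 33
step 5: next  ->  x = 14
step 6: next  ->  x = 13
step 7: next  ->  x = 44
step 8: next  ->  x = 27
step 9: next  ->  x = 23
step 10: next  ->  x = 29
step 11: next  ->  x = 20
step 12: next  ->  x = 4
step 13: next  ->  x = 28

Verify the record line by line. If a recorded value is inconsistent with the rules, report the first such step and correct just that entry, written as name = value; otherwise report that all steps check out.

step 2, x = 53

Recomputing the run from the initial state:
step 1: x = 7
step 2: x = 53
step 3: x = 43
step 4: x = 58
step 5: x = 6
step 6: x = 25
step 7: x = 26
step 8: x = 54
step 9: x = 12
step 10: x = 16
step 11: x = 10
step 12: x = 19
step 13: x = 35
The first disagreement with the record is at step 2, where the value should be x = 53.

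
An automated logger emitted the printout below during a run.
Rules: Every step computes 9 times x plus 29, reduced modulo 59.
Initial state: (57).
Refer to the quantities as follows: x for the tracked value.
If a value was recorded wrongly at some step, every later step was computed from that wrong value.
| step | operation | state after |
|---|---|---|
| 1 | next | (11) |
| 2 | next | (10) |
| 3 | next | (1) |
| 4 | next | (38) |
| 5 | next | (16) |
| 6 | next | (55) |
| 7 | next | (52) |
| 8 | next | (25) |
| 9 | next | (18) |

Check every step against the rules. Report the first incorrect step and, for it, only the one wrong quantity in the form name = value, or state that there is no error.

step 5, x = 17

Recomputing the run from the initial state:
step 1: x = 11
step 2: x = 10
step 3: x = 1
step 4: x = 38
step 5: x = 17
step 6: x = 5
step 7: x = 15
step 8: x = 46
step 9: x = 30
The first disagreement with the printout is at step 5, where the value should be x = 17.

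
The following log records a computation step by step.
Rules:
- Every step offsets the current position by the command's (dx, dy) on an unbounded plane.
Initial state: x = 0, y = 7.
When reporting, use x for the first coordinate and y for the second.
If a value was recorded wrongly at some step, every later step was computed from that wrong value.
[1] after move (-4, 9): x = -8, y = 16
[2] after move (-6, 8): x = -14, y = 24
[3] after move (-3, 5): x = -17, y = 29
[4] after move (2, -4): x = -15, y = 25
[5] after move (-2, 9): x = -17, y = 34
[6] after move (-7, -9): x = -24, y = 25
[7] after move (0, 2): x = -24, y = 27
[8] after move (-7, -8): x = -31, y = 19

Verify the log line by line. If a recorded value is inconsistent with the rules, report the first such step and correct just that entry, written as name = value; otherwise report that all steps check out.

step 1, x = -4

1. x = 0 + (-4) = -4, y = 7 + (9) = 16 (this is not what the log shows)
So the first discrepancy is step 1, where the right value is x = -4.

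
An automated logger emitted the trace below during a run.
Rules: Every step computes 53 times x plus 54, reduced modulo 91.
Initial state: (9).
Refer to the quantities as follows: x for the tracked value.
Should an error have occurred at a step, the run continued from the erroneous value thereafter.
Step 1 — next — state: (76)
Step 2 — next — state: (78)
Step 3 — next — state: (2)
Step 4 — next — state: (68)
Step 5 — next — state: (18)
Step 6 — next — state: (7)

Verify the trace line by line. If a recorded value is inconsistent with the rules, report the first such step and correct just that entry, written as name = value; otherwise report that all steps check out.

Recomputing the run from the initial state:
step 1: x = 76
step 2: x = 78
step 3: x = 2
step 4: x = 69
step 5: x = 71
step 6: x = 86
The first disagreement with the trace is at step 4, where the value should be x = 69.

step 4, x = 69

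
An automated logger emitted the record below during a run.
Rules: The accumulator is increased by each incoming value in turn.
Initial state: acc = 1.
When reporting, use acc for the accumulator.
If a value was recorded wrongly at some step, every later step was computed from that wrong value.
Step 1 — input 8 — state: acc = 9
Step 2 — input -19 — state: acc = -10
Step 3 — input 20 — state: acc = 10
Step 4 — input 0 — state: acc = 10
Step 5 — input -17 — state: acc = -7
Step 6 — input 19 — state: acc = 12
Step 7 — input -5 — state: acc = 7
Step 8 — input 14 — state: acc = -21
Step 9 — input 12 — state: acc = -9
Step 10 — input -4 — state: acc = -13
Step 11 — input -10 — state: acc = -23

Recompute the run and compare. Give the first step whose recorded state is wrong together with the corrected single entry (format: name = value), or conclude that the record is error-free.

step 8, acc = 21

Recomputing the run from the initial state:
step 1: acc = 9
step 2: acc = -10
step 3: acc = 10
step 4: acc = 10
step 5: acc = -7
step 6: acc = 12
step 7: acc = 7
step 8: acc = 21
step 9: acc = 33
step 10: acc = 29
step 11: acc = 19
The first disagreement with the record is at step 8, where the value should be acc = 21.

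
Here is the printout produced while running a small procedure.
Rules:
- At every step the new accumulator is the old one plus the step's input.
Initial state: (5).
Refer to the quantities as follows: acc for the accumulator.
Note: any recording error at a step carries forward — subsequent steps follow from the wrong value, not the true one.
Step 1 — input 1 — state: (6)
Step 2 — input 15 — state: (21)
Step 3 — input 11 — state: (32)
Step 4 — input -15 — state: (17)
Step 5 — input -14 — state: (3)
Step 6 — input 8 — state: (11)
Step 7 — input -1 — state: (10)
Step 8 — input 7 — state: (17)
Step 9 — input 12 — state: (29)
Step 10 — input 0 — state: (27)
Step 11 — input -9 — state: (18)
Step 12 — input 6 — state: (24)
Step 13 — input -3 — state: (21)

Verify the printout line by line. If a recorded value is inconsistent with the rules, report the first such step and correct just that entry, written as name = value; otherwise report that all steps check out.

step 10, acc = 29

1. acc = 5 + 1 = 6 (consistent with the printout)
2. acc = 6 + 15 = 21 (exactly as logged)
3. acc = 21 + 11 = 32 (agrees with the printout)
4. acc = 32 + -15 = 17 (matches)
5. acc = 17 + -14 = 3 (exactly as logged)
6. acc = 3 + 8 = 11 (no discrepancy)
7. acc = 11 + -1 = 10 (same as recorded)
8. acc = 10 + 7 = 17 (consistent with the printout)
9. acc = 17 + 12 = 29 (consistent with the printout)
10. acc = 29 + 0 = 29 (this is not what the printout shows)
Conclusion: step 10 carries the first error; the entry should be acc = 29.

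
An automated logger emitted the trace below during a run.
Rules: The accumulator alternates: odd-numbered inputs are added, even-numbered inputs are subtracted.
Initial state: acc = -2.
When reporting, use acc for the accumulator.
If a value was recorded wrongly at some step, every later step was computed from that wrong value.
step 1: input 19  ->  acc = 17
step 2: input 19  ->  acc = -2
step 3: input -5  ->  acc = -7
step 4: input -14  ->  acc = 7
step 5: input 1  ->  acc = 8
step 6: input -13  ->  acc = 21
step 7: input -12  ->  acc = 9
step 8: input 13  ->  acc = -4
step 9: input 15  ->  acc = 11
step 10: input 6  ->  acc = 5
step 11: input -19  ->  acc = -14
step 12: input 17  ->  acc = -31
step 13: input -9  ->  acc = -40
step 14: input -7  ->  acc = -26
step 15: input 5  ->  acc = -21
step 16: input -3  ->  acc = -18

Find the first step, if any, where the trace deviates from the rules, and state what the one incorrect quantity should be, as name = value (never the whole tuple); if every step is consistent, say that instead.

Recomputing the run from the initial state:
step 1: acc = 17
step 2: acc = -2
step 3: acc = -7
step 4: acc = 7
step 5: acc = 8
step 6: acc = 21
step 7: acc = 9
step 8: acc = -4
step 9: acc = 11
step 10: acc = 5
step 11: acc = -14
step 12: acc = -31
step 13: acc = -40
step 14: acc = -33
step 15: acc = -28
step 16: acc = -25
The first disagreement with the trace is at step 14, where the value should be acc = -33.

step 14, acc = -33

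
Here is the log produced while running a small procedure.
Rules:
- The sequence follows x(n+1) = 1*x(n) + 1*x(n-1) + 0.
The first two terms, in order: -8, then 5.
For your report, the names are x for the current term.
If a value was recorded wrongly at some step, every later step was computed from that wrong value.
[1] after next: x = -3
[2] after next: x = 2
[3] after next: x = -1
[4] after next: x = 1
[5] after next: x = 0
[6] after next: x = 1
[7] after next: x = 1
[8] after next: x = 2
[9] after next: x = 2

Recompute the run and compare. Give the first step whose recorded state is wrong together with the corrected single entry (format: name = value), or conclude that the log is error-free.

step 1: x = 1*(5) + (1)*(-8) + (0) = -3 -> checks out
step 2: x = 1*(-3) + (1)*(5) + (0) = 2 -> agrees with the log
step 3: x = 1*(2) + (1)*(-3) + (0) = -1 -> no discrepancy
step 4: x = 1*(-1) + (1)*(2) + (0) = 1 -> checks out
step 5: x = 1*(1) + (1)*(-1) + (0) = 0 -> matches
step 6: x = 1*(0) + (1)*(1) + (0) = 1 -> in agreement
step 7: x = 1*(1) + (1)*(0) + (0) = 1 -> verified
step 8: x = 1*(1) + (1)*(1) + (0) = 2 -> checks out
step 9: x = 1*(2) + (1)*(1) + (0) = 3 -> a discrepancy with the log
First deviation found at step 9; the corrected entry is x = 3.

step 9, x = 3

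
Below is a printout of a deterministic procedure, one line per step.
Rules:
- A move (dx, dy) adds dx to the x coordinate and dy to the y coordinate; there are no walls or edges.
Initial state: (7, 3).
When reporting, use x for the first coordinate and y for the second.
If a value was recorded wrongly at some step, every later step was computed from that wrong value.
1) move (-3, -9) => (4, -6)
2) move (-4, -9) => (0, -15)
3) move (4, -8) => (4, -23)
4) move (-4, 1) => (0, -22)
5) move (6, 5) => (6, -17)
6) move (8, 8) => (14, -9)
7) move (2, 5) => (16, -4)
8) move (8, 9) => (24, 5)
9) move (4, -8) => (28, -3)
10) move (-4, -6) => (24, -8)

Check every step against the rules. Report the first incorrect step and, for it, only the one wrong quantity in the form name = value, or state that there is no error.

Recomputing the run from the initial state:
step 1: x = 4, y = -6
step 2: x = 0, y = -15
step 3: x = 4, y = -23
step 4: x = 0, y = -22
step 5: x = 6, y = -17
step 6: x = 14, y = -9
step 7: x = 16, y = -4
step 8: x = 24, y = 5
step 9: x = 28, y = -3
step 10: x = 24, y = -9
The first disagreement with the printout is at step 10, where the value should be y = -9.

step 10, y = -9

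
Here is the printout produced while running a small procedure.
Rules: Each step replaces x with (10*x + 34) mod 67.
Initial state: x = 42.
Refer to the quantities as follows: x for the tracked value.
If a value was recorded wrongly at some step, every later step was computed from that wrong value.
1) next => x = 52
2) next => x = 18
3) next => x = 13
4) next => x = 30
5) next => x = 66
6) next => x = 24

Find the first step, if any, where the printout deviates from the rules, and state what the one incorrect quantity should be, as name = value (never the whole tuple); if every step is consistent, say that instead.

Step 1: x = (10*42 + 34) mod 67 = 52 — consistent with the printout.
Step 2: x = (10*52 + 34) mod 67 = 18 — matches.
Step 3: x = (10*18 + 34) mod 67 = 13 — exactly as logged.
Step 4: x = (10*13 + 34) mod 67 = 30 — consistent with the printout.
Step 5: x = (10*30 + 34) mod 67 = 66 — same as recorded.
Step 6: x = (10*66 + 34) mod 67 = 24 — confirmed correct.
All entries verified; no error found.

no error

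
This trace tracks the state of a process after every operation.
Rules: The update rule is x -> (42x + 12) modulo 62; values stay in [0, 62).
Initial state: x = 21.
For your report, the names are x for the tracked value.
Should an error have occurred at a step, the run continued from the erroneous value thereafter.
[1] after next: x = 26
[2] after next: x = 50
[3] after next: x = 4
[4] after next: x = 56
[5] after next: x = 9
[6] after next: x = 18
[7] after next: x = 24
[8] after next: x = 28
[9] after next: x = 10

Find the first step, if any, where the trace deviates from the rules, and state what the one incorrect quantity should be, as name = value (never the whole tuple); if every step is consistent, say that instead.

1. x = (42*21 + 12) mod 62 = 26 (verified)
2. x = (42*26 + 12) mod 62 = 50 (verified)
3. x = (42*50 + 12) mod 62 = 4 (agrees with the trace)
4. x = (42*4 + 12) mod 62 = 56 (same as recorded)
5. x = (42*56 + 12) mod 62 = 8 (the trace disagrees here)
The earliest wrong entry is at step 5: it should read x = 8.

step 5, x = 8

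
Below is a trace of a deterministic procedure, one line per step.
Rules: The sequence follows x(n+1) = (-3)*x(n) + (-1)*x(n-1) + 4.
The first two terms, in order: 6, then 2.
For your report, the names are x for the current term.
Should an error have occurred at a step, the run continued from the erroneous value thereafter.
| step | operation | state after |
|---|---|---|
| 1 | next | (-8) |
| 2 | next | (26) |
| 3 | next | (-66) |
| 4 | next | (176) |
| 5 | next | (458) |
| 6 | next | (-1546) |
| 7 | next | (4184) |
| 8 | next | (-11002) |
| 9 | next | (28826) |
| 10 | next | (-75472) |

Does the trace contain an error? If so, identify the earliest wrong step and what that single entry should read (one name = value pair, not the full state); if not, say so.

step 5, x = -458

Step 1: x = -3*(2) + (-1)*(6) + (4) = -8 — in agreement.
Step 2: x = -3*(-8) + (-1)*(2) + (4) = 26 — consistent with the trace.
Step 3: x = -3*(26) + (-1)*(-8) + (4) = -66 — confirmed correct.
Step 4: x = -3*(-66) + (-1)*(26) + (4) = 176 — checks out.
Step 5: x = -3*(176) + (-1)*(-66) + (4) = -458 — the recorded entry deviates here.
The audit stops at step 5: the recorded entry is wrong and should be x = -458.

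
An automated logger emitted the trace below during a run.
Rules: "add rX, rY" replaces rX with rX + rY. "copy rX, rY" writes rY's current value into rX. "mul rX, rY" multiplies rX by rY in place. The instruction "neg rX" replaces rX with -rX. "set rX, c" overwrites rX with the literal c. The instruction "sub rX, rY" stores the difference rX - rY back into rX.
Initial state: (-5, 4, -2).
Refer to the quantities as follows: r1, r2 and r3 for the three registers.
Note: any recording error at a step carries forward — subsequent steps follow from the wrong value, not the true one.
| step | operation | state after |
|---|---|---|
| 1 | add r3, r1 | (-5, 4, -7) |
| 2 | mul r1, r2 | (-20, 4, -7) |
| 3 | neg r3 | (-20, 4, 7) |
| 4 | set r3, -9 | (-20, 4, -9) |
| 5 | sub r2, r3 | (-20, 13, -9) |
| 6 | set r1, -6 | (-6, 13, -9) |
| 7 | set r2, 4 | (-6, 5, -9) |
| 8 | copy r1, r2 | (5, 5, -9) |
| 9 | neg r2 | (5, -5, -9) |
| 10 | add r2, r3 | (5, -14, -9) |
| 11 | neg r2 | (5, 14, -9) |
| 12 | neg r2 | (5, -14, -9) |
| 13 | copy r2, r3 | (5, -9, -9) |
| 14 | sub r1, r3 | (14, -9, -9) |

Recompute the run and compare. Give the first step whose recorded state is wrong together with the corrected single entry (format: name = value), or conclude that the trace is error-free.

Recomputing the run from the initial state:
step 1: r1 = -5, r2 = 4, r3 = -7
step 2: r1 = -20, r2 = 4, r3 = -7
step 3: r1 = -20, r2 = 4, r3 = 7
step 4: r1 = -20, r2 = 4, r3 = -9
step 5: r1 = -20, r2 = 13, r3 = -9
step 6: r1 = -6, r2 = 13, r3 = -9
step 7: r1 = -6, r2 = 4, r3 = -9
step 8: r1 = 4, r2 = 4, r3 = -9
step 9: r1 = 4, r2 = -4, r3 = -9
step 10: r1 = 4, r2 = -13, r3 = -9
step 11: r1 = 4, r2 = 13, r3 = -9
step 12: r1 = 4, r2 = -13, r3 = -9
step 13: r1 = 4, r2 = -9, r3 = -9
step 14: r1 = 13, r2 = -9, r3 = -9
The first disagreement with the trace is at step 7, where the value should be r2 = 4.

step 7, r2 = 4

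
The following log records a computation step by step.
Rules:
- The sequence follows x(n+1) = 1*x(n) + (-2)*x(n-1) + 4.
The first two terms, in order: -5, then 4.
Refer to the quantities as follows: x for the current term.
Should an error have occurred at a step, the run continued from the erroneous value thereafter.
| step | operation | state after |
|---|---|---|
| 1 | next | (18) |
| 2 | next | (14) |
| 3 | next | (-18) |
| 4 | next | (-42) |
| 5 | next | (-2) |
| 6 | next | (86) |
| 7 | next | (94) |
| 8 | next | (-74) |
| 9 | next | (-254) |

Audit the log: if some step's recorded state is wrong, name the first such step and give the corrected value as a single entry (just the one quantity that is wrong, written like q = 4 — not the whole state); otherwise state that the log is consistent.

step 1: x = 1*(4) + (-2)*(-5) + (4) = 18 -> matches
step 2: x = 1*(18) + (-2)*(4) + (4) = 14 -> agrees with the log
step 3: x = 1*(14) + (-2)*(18) + (4) = -18 -> consistent with the log
step 4: x = 1*(-18) + (-2)*(14) + (4) = -42 -> same as recorded
step 5: x = 1*(-42) + (-2)*(-18) + (4) = -2 -> in agreement
step 6: x = 1*(-2) + (-2)*(-42) + (4) = 86 -> verified
step 7: x = 1*(86) + (-2)*(-2) + (4) = 94 -> consistent with the log
step 8: x = 1*(94) + (-2)*(86) + (4) = -74 -> consistent with the log
step 9: x = 1*(-74) + (-2)*(94) + (4) = -258 -> this is not what the log shows
First deviation found at step 9; the corrected entry is x = -258.

step 9, x = -258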